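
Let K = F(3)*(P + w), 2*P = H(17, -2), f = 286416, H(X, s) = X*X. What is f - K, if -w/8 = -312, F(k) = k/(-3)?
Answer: 578113/2 ≈ 2.8906e+5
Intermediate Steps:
F(k) = -k/3 (F(k) = k*(-⅓) = -k/3)
H(X, s) = X²
w = 2496 (w = -8*(-312) = 2496)
P = 289/2 (P = (½)*17² = (½)*289 = 289/2 ≈ 144.50)
K = -5281/2 (K = (-⅓*3)*(289/2 + 2496) = -1*5281/2 = -5281/2 ≈ -2640.5)
f - K = 286416 - 1*(-5281/2) = 286416 + 5281/2 = 578113/2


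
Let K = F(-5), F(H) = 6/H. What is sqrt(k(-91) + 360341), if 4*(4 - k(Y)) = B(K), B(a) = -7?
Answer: sqrt(1441387)/2 ≈ 600.29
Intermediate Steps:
K = -6/5 (K = 6/(-5) = 6*(-1/5) = -6/5 ≈ -1.2000)
k(Y) = 23/4 (k(Y) = 4 - 1/4*(-7) = 4 + 7/4 = 23/4)
sqrt(k(-91) + 360341) = sqrt(23/4 + 360341) = sqrt(1441387/4) = sqrt(1441387)/2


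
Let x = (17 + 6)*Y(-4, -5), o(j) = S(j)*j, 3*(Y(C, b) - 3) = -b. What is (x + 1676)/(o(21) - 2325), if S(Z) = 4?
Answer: -5350/6723 ≈ -0.79578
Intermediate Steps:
Y(C, b) = 3 - b/3 (Y(C, b) = 3 + (-b)/3 = 3 - b/3)
o(j) = 4*j
x = 322/3 (x = (17 + 6)*(3 - ⅓*(-5)) = 23*(3 + 5/3) = 23*(14/3) = 322/3 ≈ 107.33)
(x + 1676)/(o(21) - 2325) = (322/3 + 1676)/(4*21 - 2325) = 5350/(3*(84 - 2325)) = (5350/3)/(-2241) = (5350/3)*(-1/2241) = -5350/6723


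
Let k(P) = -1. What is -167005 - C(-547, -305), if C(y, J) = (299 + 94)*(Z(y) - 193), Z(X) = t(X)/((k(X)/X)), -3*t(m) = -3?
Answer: -306127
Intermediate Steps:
t(m) = 1 (t(m) = -⅓*(-3) = 1)
Z(X) = -X (Z(X) = 1/(-1/X) = 1*(-X) = -X)
C(y, J) = -75849 - 393*y (C(y, J) = (299 + 94)*(-y - 193) = 393*(-193 - y) = -75849 - 393*y)
-167005 - C(-547, -305) = -167005 - (-75849 - 393*(-547)) = -167005 - (-75849 + 214971) = -167005 - 1*139122 = -167005 - 139122 = -306127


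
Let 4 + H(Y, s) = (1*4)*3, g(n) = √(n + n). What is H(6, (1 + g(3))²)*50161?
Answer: 401288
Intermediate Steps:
g(n) = √2*√n (g(n) = √(2*n) = √2*√n)
H(Y, s) = 8 (H(Y, s) = -4 + (1*4)*3 = -4 + 4*3 = -4 + 12 = 8)
H(6, (1 + g(3))²)*50161 = 8*50161 = 401288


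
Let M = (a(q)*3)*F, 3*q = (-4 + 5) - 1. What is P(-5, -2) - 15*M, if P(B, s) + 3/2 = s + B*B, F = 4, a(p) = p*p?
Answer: 43/2 ≈ 21.500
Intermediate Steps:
q = 0 (q = ((-4 + 5) - 1)/3 = (1 - 1)/3 = (1/3)*0 = 0)
a(p) = p**2
P(B, s) = -3/2 + s + B**2 (P(B, s) = -3/2 + (s + B*B) = -3/2 + (s + B**2) = -3/2 + s + B**2)
M = 0 (M = (0**2*3)*4 = (0*3)*4 = 0*4 = 0)
P(-5, -2) - 15*M = (-3/2 - 2 + (-5)**2) - 15*0 = (-3/2 - 2 + 25) + 0 = 43/2 + 0 = 43/2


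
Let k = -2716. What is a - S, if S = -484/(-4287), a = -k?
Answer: 11643008/4287 ≈ 2715.9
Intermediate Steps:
a = 2716 (a = -1*(-2716) = 2716)
S = 484/4287 (S = -484*(-1/4287) = 484/4287 ≈ 0.11290)
a - S = 2716 - 1*484/4287 = 2716 - 484/4287 = 11643008/4287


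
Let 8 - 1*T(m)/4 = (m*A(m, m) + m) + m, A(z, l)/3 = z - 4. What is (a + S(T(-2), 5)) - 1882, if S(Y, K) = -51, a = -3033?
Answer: -4966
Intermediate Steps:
A(z, l) = -12 + 3*z (A(z, l) = 3*(z - 4) = 3*(-4 + z) = -12 + 3*z)
T(m) = 32 - 8*m - 4*m*(-12 + 3*m) (T(m) = 32 - 4*((m*(-12 + 3*m) + m) + m) = 32 - 4*((m + m*(-12 + 3*m)) + m) = 32 - 4*(2*m + m*(-12 + 3*m)) = 32 + (-8*m - 4*m*(-12 + 3*m)) = 32 - 8*m - 4*m*(-12 + 3*m))
(a + S(T(-2), 5)) - 1882 = (-3033 - 51) - 1882 = -3084 - 1882 = -4966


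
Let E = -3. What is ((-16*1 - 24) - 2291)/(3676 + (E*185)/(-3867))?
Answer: -3004659/4738549 ≈ -0.63409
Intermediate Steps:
((-16*1 - 24) - 2291)/(3676 + (E*185)/(-3867)) = ((-16*1 - 24) - 2291)/(3676 - 3*185/(-3867)) = ((-16 - 24) - 2291)/(3676 - 555*(-1/3867)) = (-40 - 2291)/(3676 + 185/1289) = -2331/4738549/1289 = -2331*1289/4738549 = -3004659/4738549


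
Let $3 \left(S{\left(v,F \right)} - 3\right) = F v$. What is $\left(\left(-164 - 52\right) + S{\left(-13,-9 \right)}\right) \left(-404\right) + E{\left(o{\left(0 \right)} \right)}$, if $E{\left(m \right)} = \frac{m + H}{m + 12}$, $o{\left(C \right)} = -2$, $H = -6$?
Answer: $\frac{351476}{5} \approx 70295.0$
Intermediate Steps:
$S{\left(v,F \right)} = 3 + \frac{F v}{3}$
$E{\left(m \right)} = \frac{-6 + m}{12 + m}$ ($E{\left(m \right)} = \frac{m - 6}{m + 12} = \frac{-6 + m}{12 + m}$)
$\left(\left(-164 - 52\right) + S{\left(-13,-9 \right)}\right) \left(-404\right) + E{\left(o{\left(0 \right)} \right)} = \left(\left(-164 - 52\right) + \left(3 + \frac{1}{3} \left(-9\right) \left(-13\right)\right)\right) \left(-404\right) + \frac{-6 - 2}{12 - 2} = \left(-216 + \left(3 + 39\right)\right) \left(-404\right) + \frac{1}{10} \left(-8\right) = \left(-216 + 42\right) \left(-404\right) + \frac{1}{10} \left(-8\right) = \left(-174\right) \left(-404\right) - \frac{4}{5} = 70296 - \frac{4}{5} = \frac{351476}{5}$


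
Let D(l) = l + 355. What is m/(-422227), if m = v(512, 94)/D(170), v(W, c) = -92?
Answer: 92/221669175 ≈ 4.1503e-7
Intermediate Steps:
D(l) = 355 + l
m = -92/525 (m = -92/(355 + 170) = -92/525 ≈ -0.17524)
m/(-422227) = -92/525/(-422227) = -92/525*(-1/422227) = 92/221669175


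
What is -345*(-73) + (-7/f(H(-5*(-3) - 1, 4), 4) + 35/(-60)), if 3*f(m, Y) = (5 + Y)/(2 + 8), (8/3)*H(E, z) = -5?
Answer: 301933/12 ≈ 25161.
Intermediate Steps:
H(E, z) = -15/8 (H(E, z) = (3/8)*(-5) = -15/8)
f(m, Y) = ⅙ + Y/30 (f(m, Y) = ((5 + Y)/(2 + 8))/3 = ((5 + Y)/10)/3 = ((5 + Y)*(⅒))/3 = (½ + Y/10)/3 = ⅙ + Y/30)
-345*(-73) + (-7/f(H(-5*(-3) - 1, 4), 4) + 35/(-60)) = -345*(-73) + (-7/(⅙ + (1/30)*4) + 35/(-60)) = 25185 + (-7/(⅙ + 2/15) + 35*(-1/60)) = 25185 + (-7/3/10 - 7/12) = 25185 + (-7*10/3 - 7/12) = 25185 + (-70/3 - 7/12) = 25185 - 287/12 = 301933/12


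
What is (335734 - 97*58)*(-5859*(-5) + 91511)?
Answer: 39879027048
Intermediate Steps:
(335734 - 97*58)*(-5859*(-5) + 91511) = (335734 - 5626)*(29295 + 91511) = 330108*120806 = 39879027048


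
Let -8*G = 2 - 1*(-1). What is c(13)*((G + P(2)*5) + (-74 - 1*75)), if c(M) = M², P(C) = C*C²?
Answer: -147875/8 ≈ -18484.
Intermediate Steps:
P(C) = C³
G = -3/8 (G = -(2 - 1*(-1))/8 = -(2 + 1)/8 = -⅛*3 = -3/8 ≈ -0.37500)
c(13)*((G + P(2)*5) + (-74 - 1*75)) = 13²*((-3/8 + 2³*5) + (-74 - 1*75)) = 169*((-3/8 + 8*5) + (-74 - 75)) = 169*((-3/8 + 40) - 149) = 169*(317/8 - 149) = 169*(-875/8) = -147875/8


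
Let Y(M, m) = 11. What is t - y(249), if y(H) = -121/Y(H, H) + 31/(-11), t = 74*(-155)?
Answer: -126018/11 ≈ -11456.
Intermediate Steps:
t = -11470
y(H) = -152/11 (y(H) = -121/11 + 31/(-11) = -121*1/11 + 31*(-1/11) = -11 - 31/11 = -152/11)
t - y(249) = -11470 - 1*(-152/11) = -11470 + 152/11 = -126018/11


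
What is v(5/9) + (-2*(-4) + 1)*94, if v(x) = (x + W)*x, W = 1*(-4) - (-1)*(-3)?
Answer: 68236/81 ≈ 842.42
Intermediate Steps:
W = -7 (W = -4 - 1*3 = -4 - 3 = -7)
v(x) = x*(-7 + x) (v(x) = (x - 7)*x = (-7 + x)*x = x*(-7 + x))
v(5/9) + (-2*(-4) + 1)*94 = (5/9)*(-7 + 5/9) + (-2*(-4) + 1)*94 = (5*(⅑))*(-7 + 5*(⅑)) + (8 + 1)*94 = 5*(-7 + 5/9)/9 + 9*94 = (5/9)*(-58/9) + 846 = -290/81 + 846 = 68236/81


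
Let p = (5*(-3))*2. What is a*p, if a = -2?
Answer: 60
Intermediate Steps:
p = -30 (p = -15*2 = -30)
a*p = -2*(-30) = 60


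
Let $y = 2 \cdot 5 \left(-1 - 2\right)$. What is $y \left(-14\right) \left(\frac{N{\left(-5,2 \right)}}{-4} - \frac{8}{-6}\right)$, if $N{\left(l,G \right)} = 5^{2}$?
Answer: $-2065$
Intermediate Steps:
$N{\left(l,G \right)} = 25$
$y = -30$ ($y = 10 \left(-1 - 2\right) = 10 \left(-3\right) = -30$)
$y \left(-14\right) \left(\frac{N{\left(-5,2 \right)}}{-4} - \frac{8}{-6}\right) = \left(-30\right) \left(-14\right) \left(\frac{25}{-4} - \frac{8}{-6}\right) = 420 \left(25 \left(- \frac{1}{4}\right) - - \frac{4}{3}\right) = 420 \left(- \frac{25}{4} + \frac{4}{3}\right) = 420 \left(- \frac{59}{12}\right) = -2065$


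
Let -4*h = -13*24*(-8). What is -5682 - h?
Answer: -5058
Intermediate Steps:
h = -624 (h = -(-13*24)*(-8)/4 = -(-78)*(-8) = -¼*2496 = -624)
-5682 - h = -5682 - 1*(-624) = -5682 + 624 = -5058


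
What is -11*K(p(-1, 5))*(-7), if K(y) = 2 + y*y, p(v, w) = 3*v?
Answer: 847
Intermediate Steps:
K(y) = 2 + y²
-11*K(p(-1, 5))*(-7) = -11*(2 + (3*(-1))²)*(-7) = -11*(2 + (-3)²)*(-7) = -11*(2 + 9)*(-7) = -11*11*(-7) = -121*(-7) = 847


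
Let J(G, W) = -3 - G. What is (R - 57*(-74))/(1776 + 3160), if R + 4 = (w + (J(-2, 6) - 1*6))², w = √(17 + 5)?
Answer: 4285/4936 - 7*√22/2468 ≈ 0.85481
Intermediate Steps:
w = √22 ≈ 4.6904
R = -4 + (-7 + √22)² (R = -4 + (√22 + ((-3 - 1*(-2)) - 1*6))² = -4 + (√22 + ((-3 + 2) - 6))² = -4 + (√22 + (-1 - 6))² = -4 + (√22 - 7)² = -4 + (-7 + √22)² ≈ 1.3342)
(R - 57*(-74))/(1776 + 3160) = ((67 - 14*√22) - 57*(-74))/(1776 + 3160) = ((67 - 14*√22) + 4218)/4936 = (4285 - 14*√22)*(1/4936) = 4285/4936 - 7*√22/2468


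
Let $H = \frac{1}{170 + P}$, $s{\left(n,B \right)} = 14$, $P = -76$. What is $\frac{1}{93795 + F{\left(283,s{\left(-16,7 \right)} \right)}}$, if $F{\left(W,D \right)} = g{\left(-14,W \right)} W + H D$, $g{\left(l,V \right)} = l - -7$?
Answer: $\frac{47}{4315265} \approx 1.0892 \cdot 10^{-5}$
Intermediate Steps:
$g{\left(l,V \right)} = 7 + l$ ($g{\left(l,V \right)} = l + 7 = 7 + l$)
$H = \frac{1}{94}$ ($H = \frac{1}{170 - 76} = \frac{1}{94} \approx 0.010638$)
$F{\left(W,D \right)} = - 7 W + \frac{D}{94}$ ($F{\left(W,D \right)} = \left(7 - 14\right) W + \frac{D}{94} = - 7 W + \frac{D}{94}$)
$\frac{1}{93795 + F{\left(283,s{\left(-16,7 \right)} \right)}} = \frac{1}{93795 + \left(\left(-7\right) 283 + \frac{1}{94} \cdot 14\right)} = \frac{1}{93795 + \left(-1981 + \frac{7}{47}\right)} = \frac{1}{93795 - \frac{93100}{47}} = \frac{1}{\frac{4315265}{47}} = \frac{47}{4315265}$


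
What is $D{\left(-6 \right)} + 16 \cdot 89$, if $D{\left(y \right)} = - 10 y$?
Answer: $1484$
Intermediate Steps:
$D{\left(-6 \right)} + 16 \cdot 89 = \left(-10\right) \left(-6\right) + 16 \cdot 89 = 60 + 1424 = 1484$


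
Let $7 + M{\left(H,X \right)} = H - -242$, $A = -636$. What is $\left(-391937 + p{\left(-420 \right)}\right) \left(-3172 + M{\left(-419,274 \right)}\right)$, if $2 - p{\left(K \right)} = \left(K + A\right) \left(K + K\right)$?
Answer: $4292240100$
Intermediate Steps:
$p{\left(K \right)} = 2 - 2 K \left(-636 + K\right)$ ($p{\left(K \right)} = 2 - \left(K - 636\right) \left(K + K\right) = 2 - \left(-636 + K\right) 2 K = 2 - 2 K \left(-636 + K\right)$)
$M{\left(H,X \right)} = 235 + H$ ($M{\left(H,X \right)} = -7 + \left(H - -242\right) = -7 + \left(H + 242\right) = -7 + \left(242 + H\right) = 235 + H$)
$\left(-391937 + p{\left(-420 \right)}\right) \left(-3172 + M{\left(-419,274 \right)}\right) = \left(-391937 + \left(2 - 2 \left(-420\right)^{2} + 1272 \left(-420\right)\right)\right) \left(-3172 + \left(235 - 419\right)\right) = \left(-391937 - 887038\right) \left(-3172 - 184\right) = \left(-391937 - 887038\right) \left(-3356\right) = \left(-1278975\right) \left(-3356\right) = 4292240100$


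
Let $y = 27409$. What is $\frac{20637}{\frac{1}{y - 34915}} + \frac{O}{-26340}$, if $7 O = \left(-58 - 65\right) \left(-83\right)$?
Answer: $- \frac{9520235253523}{61460} \approx -1.549 \cdot 10^{8}$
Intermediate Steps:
$O = \frac{10209}{7}$ ($O = \frac{\left(-58 - 65\right) \left(-83\right)}{7} = \frac{\left(-123\right) \left(-83\right)}{7} = \frac{1}{7} \cdot 10209 = \frac{10209}{7} \approx 1458.4$)
$\frac{20637}{\frac{1}{y - 34915}} + \frac{O}{-26340} = \frac{20637}{\frac{1}{27409 - 34915}} + \frac{10209}{7 \left(-26340\right)} = \frac{20637}{\frac{1}{-7506}} + \frac{10209}{7} \left(- \frac{1}{26340}\right) = \frac{20637}{- \frac{1}{7506}} - \frac{3403}{61460} = 20637 \left(-7506\right) - \frac{3403}{61460} = -154901322 - \frac{3403}{61460} = - \frac{9520235253523}{61460}$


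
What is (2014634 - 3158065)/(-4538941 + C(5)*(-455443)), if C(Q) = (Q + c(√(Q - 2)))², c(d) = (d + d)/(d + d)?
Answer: 1143431/20934889 ≈ 0.054618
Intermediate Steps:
c(d) = 1 (c(d) = (2*d)/((2*d)) = (2*d)*(1/(2*d)) = 1)
C(Q) = (1 + Q)² (C(Q) = (Q + 1)² = (1 + Q)²)
(2014634 - 3158065)/(-4538941 + C(5)*(-455443)) = (2014634 - 3158065)/(-4538941 + (1 + 5)²*(-455443)) = -1143431/(-4538941 + 6²*(-455443)) = -1143431/(-4538941 + 36*(-455443)) = -1143431/(-4538941 - 16395948) = -1143431/(-20934889) = -1143431*(-1/20934889) = 1143431/20934889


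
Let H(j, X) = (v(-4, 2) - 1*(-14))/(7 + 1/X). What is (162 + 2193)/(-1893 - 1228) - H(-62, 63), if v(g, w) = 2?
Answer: -2093439/689741 ≈ -3.0351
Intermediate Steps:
H(j, X) = 16/(7 + 1/X) (H(j, X) = (2 - 1*(-14))/(7 + 1/X) = (2 + 14)/(7 + 1/X) = 16/(7 + 1/X))
(162 + 2193)/(-1893 - 1228) - H(-62, 63) = (162 + 2193)/(-1893 - 1228) - 16*63/(1 + 7*63) = 2355/(-3121) - 16*63/(1 + 441) = 2355*(-1/3121) - 16*63/442 = -2355/3121 - 16*63/442 = -2355/3121 - 1*504/221 = -2355/3121 - 504/221 = -2093439/689741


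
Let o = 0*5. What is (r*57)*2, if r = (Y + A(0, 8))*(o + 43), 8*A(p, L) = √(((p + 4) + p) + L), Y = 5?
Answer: 24510 + 2451*√3/2 ≈ 26633.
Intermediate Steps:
o = 0
A(p, L) = √(4 + L + 2*p)/8 (A(p, L) = √(((p + 4) + p) + L)/8 = √(((4 + p) + p) + L)/8 = √((4 + 2*p) + L)/8 = √(4 + L + 2*p)/8)
r = 215 + 43*√3/4 (r = (5 + √(4 + 8 + 2*0)/8)*(0 + 43) = (5 + √(4 + 8 + 0)/8)*43 = (5 + √12/8)*43 = (5 + (2*√3)/8)*43 = (5 + √3/4)*43 = 215 + 43*√3/4 ≈ 233.62)
(r*57)*2 = ((215 + 43*√3/4)*57)*2 = (12255 + 2451*√3/4)*2 = 24510 + 2451*√3/2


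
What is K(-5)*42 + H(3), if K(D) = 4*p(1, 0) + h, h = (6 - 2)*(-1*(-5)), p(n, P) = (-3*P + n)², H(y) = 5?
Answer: 1013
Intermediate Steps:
p(n, P) = (n - 3*P)²
h = 20 (h = 4*5 = 20)
K(D) = 24 (K(D) = 4*(-1*1 + 3*0)² + 20 = 4*(-1 + 0)² + 20 = 4*(-1)² + 20 = 4*1 + 20 = 4 + 20 = 24)
K(-5)*42 + H(3) = 24*42 + 5 = 1008 + 5 = 1013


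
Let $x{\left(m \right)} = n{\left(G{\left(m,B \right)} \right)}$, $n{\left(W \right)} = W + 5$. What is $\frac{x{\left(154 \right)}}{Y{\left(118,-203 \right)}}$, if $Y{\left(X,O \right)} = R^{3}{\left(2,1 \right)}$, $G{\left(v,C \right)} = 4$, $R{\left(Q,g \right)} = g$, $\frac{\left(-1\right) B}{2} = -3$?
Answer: $9$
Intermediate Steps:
$B = 6$ ($B = \left(-2\right) \left(-3\right) = 6$)
$Y{\left(X,O \right)} = 1$ ($Y{\left(X,O \right)} = 1^{3} = 1$)
$n{\left(W \right)} = 5 + W$
$x{\left(m \right)} = 9$ ($x{\left(m \right)} = 5 + 4 = 9$)
$\frac{x{\left(154 \right)}}{Y{\left(118,-203 \right)}} = \frac{9}{1} = 9 \cdot 1 = 9$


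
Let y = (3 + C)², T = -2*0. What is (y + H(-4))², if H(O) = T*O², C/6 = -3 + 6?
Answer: 194481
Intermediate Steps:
T = 0
C = 18 (C = 6*(-3 + 6) = 6*3 = 18)
H(O) = 0 (H(O) = 0*O² = 0)
y = 441 (y = (3 + 18)² = 21² = 441)
(y + H(-4))² = (441 + 0)² = 441² = 194481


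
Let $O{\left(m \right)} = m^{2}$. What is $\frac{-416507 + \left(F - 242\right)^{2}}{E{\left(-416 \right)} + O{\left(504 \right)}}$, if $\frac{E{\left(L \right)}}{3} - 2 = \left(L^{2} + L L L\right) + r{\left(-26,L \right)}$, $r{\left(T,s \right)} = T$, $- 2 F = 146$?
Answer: $\frac{22663}{15371484} \approx 0.0014744$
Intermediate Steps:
$F = -73$ ($F = \left(- \frac{1}{2}\right) 146 = -73$)
$E{\left(L \right)} = -72 + 3 L^{2} + 3 L^{3}$ ($E{\left(L \right)} = 6 + 3 \left(\left(L^{2} + L L L\right) - 26\right) = 6 + 3 \left(\left(L^{2} + L^{2} L\right) - 26\right) = 6 + 3 \left(\left(L^{2} + L^{3}\right) - 26\right) = 6 + 3 \left(-26 + L^{2} + L^{3}\right) = 6 + \left(-78 + 3 L^{2} + 3 L^{3}\right) = -72 + 3 L^{2} + 3 L^{3}$)
$\frac{-416507 + \left(F - 242\right)^{2}}{E{\left(-416 \right)} + O{\left(504 \right)}} = \frac{-416507 + \left(-73 - 242\right)^{2}}{\left(-72 + 3 \left(-416\right)^{2} + 3 \left(-416\right)^{3}\right) + 504^{2}} = \frac{-416507 + \left(-315\right)^{2}}{\left(-72 + 3 \cdot 173056 + 3 \left(-71991296\right)\right) + 254016} = \frac{-416507 + 99225}{\left(-72 + 519168 - 215973888\right) + 254016} = - \frac{317282}{-215454792 + 254016} = - \frac{317282}{-215200776} = \left(-317282\right) \left(- \frac{1}{215200776}\right) = \frac{22663}{15371484}$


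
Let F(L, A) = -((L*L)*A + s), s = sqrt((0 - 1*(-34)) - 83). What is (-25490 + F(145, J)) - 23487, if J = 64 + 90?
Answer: -3286827 - 7*I ≈ -3.2868e+6 - 7.0*I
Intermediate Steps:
s = 7*I (s = sqrt((0 + 34) - 83) = sqrt(34 - 83) = sqrt(-49) = 7*I ≈ 7.0*I)
J = 154
F(L, A) = -7*I - A*L**2 (F(L, A) = -((L*L)*A + 7*I) = -(L**2*A + 7*I) = -(A*L**2 + 7*I) = -(7*I + A*L**2) = -7*I - A*L**2)
(-25490 + F(145, J)) - 23487 = (-25490 + (-7*I - 1*154*145**2)) - 23487 = (-25490 + (-7*I - 1*154*21025)) - 23487 = (-25490 + (-7*I - 3237850)) - 23487 = (-25490 + (-3237850 - 7*I)) - 23487 = (-3263340 - 7*I) - 23487 = -3286827 - 7*I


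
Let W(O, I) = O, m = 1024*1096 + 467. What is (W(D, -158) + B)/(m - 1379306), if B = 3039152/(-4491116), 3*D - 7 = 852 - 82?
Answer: -290039973/288032110765 ≈ -0.0010070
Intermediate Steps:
D = 259 (D = 7/3 + (852 - 82)/3 = 7/3 + (1/3)*770 = 7/3 + 770/3 = 259)
m = 1122771 (m = 1122304 + 467 = 1122771)
B = -759788/1122779 (B = 3039152*(-1/4491116) = -759788/1122779 ≈ -0.67670)
(W(D, -158) + B)/(m - 1379306) = (259 - 759788/1122779)/(1122771 - 1379306) = (290039973/1122779)/(-256535) = (290039973/1122779)*(-1/256535) = -290039973/288032110765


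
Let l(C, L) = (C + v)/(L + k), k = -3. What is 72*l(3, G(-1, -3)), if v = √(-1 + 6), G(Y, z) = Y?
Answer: -54 - 18*√5 ≈ -94.249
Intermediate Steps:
v = √5 ≈ 2.2361
l(C, L) = (C + √5)/(-3 + L) (l(C, L) = (C + √5)/(L - 3) = (C + √5)/(-3 + L))
72*l(3, G(-1, -3)) = 72*((3 + √5)/(-3 - 1)) = 72*((3 + √5)/(-4)) = 72*(-(3 + √5)/4) = 72*(-¾ - √5/4) = -54 - 18*√5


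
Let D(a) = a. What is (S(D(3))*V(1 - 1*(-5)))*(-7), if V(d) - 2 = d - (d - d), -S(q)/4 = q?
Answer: 672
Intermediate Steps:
S(q) = -4*q
V(d) = 2 + d (V(d) = 2 + (d - (d - d)) = 2 + (d - 1*0) = 2 + (d + 0) = 2 + d)
(S(D(3))*V(1 - 1*(-5)))*(-7) = ((-4*3)*(2 + (1 - 1*(-5))))*(-7) = -12*(2 + (1 + 5))*(-7) = -12*(2 + 6)*(-7) = -12*8*(-7) = -96*(-7) = 672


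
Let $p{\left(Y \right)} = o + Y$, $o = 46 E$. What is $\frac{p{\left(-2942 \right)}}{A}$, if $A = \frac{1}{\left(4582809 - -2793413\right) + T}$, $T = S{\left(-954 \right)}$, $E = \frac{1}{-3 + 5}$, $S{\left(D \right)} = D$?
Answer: $-21528407292$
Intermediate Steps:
$E = \frac{1}{2} \approx 0.5$
$T = -954$
$o = 23$ ($o = 46 \cdot \frac{1}{2} = 23$)
$A = \frac{1}{7375268}$ ($A = \frac{1}{\left(4582809 - -2793413\right) - 954} = \frac{1}{\left(4582809 + 2793413\right) - 954} = \frac{1}{7376222 - 954} = \frac{1}{7375268} \approx 1.3559 \cdot 10^{-7}$)
$p{\left(Y \right)} = 23 + Y$
$\frac{p{\left(-2942 \right)}}{A} = \left(23 - 2942\right) \frac{1}{\frac{1}{7375268}} = \left(-2919\right) 7375268 = -21528407292$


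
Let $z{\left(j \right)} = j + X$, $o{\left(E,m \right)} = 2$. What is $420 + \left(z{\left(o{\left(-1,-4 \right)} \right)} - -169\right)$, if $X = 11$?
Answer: $602$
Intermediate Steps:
$z{\left(j \right)} = 11 + j$ ($z{\left(j \right)} = j + 11 = 11 + j$)
$420 + \left(z{\left(o{\left(-1,-4 \right)} \right)} - -169\right) = 420 + \left(\left(11 + 2\right) - -169\right) = 420 + \left(13 + 169\right) = 420 + 182 = 602$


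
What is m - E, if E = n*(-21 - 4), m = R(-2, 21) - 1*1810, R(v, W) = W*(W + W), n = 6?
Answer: -778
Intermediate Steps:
R(v, W) = 2*W² (R(v, W) = W*(2*W) = 2*W²)
m = -928 (m = 2*21² - 1*1810 = 2*441 - 1810 = 882 - 1810 = -928)
E = -150 (E = 6*(-21 - 4) = 6*(-25) = -150)
m - E = -928 - 1*(-150) = -928 + 150 = -778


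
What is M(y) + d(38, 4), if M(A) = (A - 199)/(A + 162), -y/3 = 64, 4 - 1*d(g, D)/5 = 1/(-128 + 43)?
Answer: 16877/510 ≈ 33.092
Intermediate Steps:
d(g, D) = 341/17 (d(g, D) = 20 - 5/(-128 + 43) = 20 - 5/(-85) = 20 - 5*(-1/85) = 20 + 1/17 = 341/17)
y = -192 (y = -3*64 = -192)
M(A) = (-199 + A)/(162 + A)
M(y) + d(38, 4) = (-199 - 192)/(162 - 192) + 341/17 = -391/(-30) + 341/17 = -1/30*(-391) + 341/17 = 391/30 + 341/17 = 16877/510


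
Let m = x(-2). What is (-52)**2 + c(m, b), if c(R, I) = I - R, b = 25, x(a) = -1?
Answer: 2730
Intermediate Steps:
m = -1
(-52)**2 + c(m, b) = (-52)**2 + (25 - 1*(-1)) = 2704 + (25 + 1) = 2704 + 26 = 2730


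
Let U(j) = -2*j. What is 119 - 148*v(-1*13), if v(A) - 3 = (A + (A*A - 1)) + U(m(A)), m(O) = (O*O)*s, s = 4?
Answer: 176831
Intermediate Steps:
m(O) = 4*O**2 (m(O) = (O*O)*4 = O**2*4 = 4*O**2)
v(A) = 2 + A - 7*A**2 (v(A) = 3 + ((A + (A*A - 1)) - 8*A**2) = 3 + ((A + (A**2 - 1)) - 8*A**2) = 3 + ((A + (-1 + A**2)) - 8*A**2) = 3 + ((-1 + A + A**2) - 8*A**2) = 3 + (-1 + A - 7*A**2) = 2 + A - 7*A**2)
119 - 148*v(-1*13) = 119 - 148*(2 - 1*13 - 7*(-1*13)**2) = 119 - 148*(2 - 13 - 7*(-13)**2) = 119 - 148*(2 - 13 - 7*169) = 119 - 148*(2 - 13 - 1183) = 119 - 148*(-1194) = 119 + 176712 = 176831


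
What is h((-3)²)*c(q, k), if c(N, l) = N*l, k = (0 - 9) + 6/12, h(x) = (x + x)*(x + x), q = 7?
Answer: -19278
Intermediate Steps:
h(x) = 4*x² (h(x) = (2*x)*(2*x) = 4*x²)
k = -17/2 (k = -9 + 6*(1/12) = -9 + ½ = -17/2 ≈ -8.5000)
h((-3)²)*c(q, k) = (4*((-3)²)²)*(7*(-17/2)) = (4*9²)*(-119/2) = (4*81)*(-119/2) = 324*(-119/2) = -19278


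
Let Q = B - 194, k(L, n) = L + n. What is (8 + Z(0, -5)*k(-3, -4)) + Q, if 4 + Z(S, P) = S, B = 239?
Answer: 81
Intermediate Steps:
Z(S, P) = -4 + S
Q = 45 (Q = 239 - 194 = 45)
(8 + Z(0, -5)*k(-3, -4)) + Q = (8 + (-4 + 0)*(-3 - 4)) + 45 = (8 - 4*(-7)) + 45 = (8 + 28) + 45 = 36 + 45 = 81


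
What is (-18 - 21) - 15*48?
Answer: -759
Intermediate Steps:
(-18 - 21) - 15*48 = -39 - 720 = -759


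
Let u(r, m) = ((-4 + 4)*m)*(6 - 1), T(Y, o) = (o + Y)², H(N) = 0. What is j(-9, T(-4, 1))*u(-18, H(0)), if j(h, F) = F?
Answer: 0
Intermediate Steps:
T(Y, o) = (Y + o)²
u(r, m) = 0 (u(r, m) = (0*m)*5 = 0*5 = 0)
j(-9, T(-4, 1))*u(-18, H(0)) = (-4 + 1)²*0 = (-3)²*0 = 9*0 = 0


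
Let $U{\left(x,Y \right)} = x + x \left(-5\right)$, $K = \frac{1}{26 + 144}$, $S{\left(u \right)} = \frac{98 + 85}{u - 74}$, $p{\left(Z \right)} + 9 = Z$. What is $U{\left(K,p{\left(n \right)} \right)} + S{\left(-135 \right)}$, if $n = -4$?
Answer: $- \frac{15973}{17765} \approx -0.89913$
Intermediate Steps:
$p{\left(Z \right)} = -9 + Z$
$S{\left(u \right)} = \frac{183}{-74 + u}$
$K = \frac{1}{170} \approx 0.0058824$
$U{\left(x,Y \right)} = - 4 x$ ($U{\left(x,Y \right)} = x - 5 x = - 4 x$)
$U{\left(K,p{\left(n \right)} \right)} + S{\left(-135 \right)} = \left(-4\right) \frac{1}{170} + \frac{183}{-74 - 135} = - \frac{2}{85} + \frac{183}{-209} = - \frac{2}{85} + 183 \left(- \frac{1}{209}\right) = - \frac{2}{85} - \frac{183}{209} = - \frac{15973}{17765}$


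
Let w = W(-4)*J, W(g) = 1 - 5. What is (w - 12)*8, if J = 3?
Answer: -192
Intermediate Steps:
W(g) = -4
w = -12 (w = -4*3 = -12)
(w - 12)*8 = (-12 - 12)*8 = -24*8 = -192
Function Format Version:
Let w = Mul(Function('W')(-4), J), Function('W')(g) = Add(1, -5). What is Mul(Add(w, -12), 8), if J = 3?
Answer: -192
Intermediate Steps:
Function('W')(g) = -4
w = -12 (w = Mul(-4, 3) = -12)
Mul(Add(w, -12), 8) = Mul(Add(-12, -12), 8) = Mul(-24, 8) = -192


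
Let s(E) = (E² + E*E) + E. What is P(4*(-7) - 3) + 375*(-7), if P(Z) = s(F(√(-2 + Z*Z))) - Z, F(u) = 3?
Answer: -2573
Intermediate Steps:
s(E) = E + 2*E² (s(E) = (E² + E²) + E = 2*E² + E = E + 2*E²)
P(Z) = 21 - Z (P(Z) = 3*(1 + 2*3) - Z = 3*(1 + 6) - Z = 3*7 - Z = 21 - Z)
P(4*(-7) - 3) + 375*(-7) = (21 - (4*(-7) - 3)) + 375*(-7) = (21 - (-28 - 3)) - 2625 = (21 - 1*(-31)) - 2625 = (21 + 31) - 2625 = 52 - 2625 = -2573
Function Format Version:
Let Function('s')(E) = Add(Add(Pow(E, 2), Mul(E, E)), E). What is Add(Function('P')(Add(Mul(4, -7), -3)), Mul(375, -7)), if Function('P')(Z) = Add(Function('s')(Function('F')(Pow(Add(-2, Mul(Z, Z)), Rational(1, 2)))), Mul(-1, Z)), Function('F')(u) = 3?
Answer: -2573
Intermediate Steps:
Function('s')(E) = Add(E, Mul(2, Pow(E, 2))) (Function('s')(E) = Add(Add(Pow(E, 2), Pow(E, 2)), E) = Add(Mul(2, Pow(E, 2)), E) = Add(E, Mul(2, Pow(E, 2))))
Function('P')(Z) = Add(21, Mul(-1, Z)) (Function('P')(Z) = Add(Mul(3, Add(1, Mul(2, 3))), Mul(-1, Z)) = Add(Mul(3, Add(1, 6)), Mul(-1, Z)) = Add(Mul(3, 7), Mul(-1, Z)) = Add(21, Mul(-1, Z)))
Add(Function('P')(Add(Mul(4, -7), -3)), Mul(375, -7)) = Add(Add(21, Mul(-1, Add(Mul(4, -7), -3))), Mul(375, -7)) = Add(Add(21, Mul(-1, Add(-28, -3))), -2625) = Add(Add(21, Mul(-1, -31)), -2625) = Add(Add(21, 31), -2625) = Add(52, -2625) = -2573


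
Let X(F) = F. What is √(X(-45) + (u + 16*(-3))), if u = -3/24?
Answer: I*√1490/4 ≈ 9.6501*I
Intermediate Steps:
u = -⅛ (u = -3*1/24 = -⅛ ≈ -0.12500)
√(X(-45) + (u + 16*(-3))) = √(-45 + (-⅛ + 16*(-3))) = √(-45 + (-⅛ - 48)) = √(-45 - 385/8) = √(-745/8) = I*√1490/4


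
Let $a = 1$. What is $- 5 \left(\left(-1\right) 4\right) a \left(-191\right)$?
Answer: $-3820$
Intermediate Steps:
$- 5 \left(\left(-1\right) 4\right) a \left(-191\right) = - 5 \left(\left(-1\right) 4\right) 1 \left(-191\right) = \left(-5\right) \left(-4\right) 1 \left(-191\right) = 20 \cdot 1 \left(-191\right) = 20 \left(-191\right) = -3820$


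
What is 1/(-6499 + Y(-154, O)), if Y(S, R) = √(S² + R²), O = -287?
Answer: -6499/42130916 - 7*√2165/42130916 ≈ -0.00016199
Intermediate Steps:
Y(S, R) = √(R² + S²)
1/(-6499 + Y(-154, O)) = 1/(-6499 + √((-287)² + (-154)²)) = 1/(-6499 + √(82369 + 23716)) = 1/(-6499 + √106085) = 1/(-6499 + 7*√2165)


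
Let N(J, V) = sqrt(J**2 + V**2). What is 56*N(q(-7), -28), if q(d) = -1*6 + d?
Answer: 56*sqrt(953) ≈ 1728.8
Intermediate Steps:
q(d) = -6 + d
56*N(q(-7), -28) = 56*sqrt((-6 - 7)**2 + (-28)**2) = 56*sqrt((-13)**2 + 784) = 56*sqrt(169 + 784) = 56*sqrt(953)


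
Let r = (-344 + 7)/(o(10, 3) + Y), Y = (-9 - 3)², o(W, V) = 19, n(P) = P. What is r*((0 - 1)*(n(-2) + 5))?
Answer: 1011/163 ≈ 6.2025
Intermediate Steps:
Y = 144 (Y = (-12)² = 144)
r = -337/163 (r = (-344 + 7)/(19 + 144) = -337/163 ≈ -2.0675)
r*((0 - 1)*(n(-2) + 5)) = -337*(0 - 1)*(-2 + 5)/163 = -(-337)*3/163 = -337/163*(-3) = 1011/163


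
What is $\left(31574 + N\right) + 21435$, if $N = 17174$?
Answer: $70183$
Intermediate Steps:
$\left(31574 + N\right) + 21435 = \left(31574 + 17174\right) + 21435 = 48748 + 21435 = 70183$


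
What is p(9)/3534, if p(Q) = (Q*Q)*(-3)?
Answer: -81/1178 ≈ -0.068761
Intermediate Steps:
p(Q) = -3*Q² (p(Q) = Q²*(-3) = -3*Q²)
p(9)/3534 = -3*9²/3534 = -3*81*(1/3534) = -243*1/3534 = -81/1178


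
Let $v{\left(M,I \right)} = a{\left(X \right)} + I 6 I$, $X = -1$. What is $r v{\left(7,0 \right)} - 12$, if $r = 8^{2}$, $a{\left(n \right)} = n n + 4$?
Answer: $308$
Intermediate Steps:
$a{\left(n \right)} = 4 + n^{2}$ ($a{\left(n \right)} = n^{2} + 4 = 4 + n^{2}$)
$r = 64$
$v{\left(M,I \right)} = 5 + 6 I^{2}$ ($v{\left(M,I \right)} = \left(4 + \left(-1\right)^{2}\right) + I 6 I = \left(4 + 1\right) + 6 I^{2} = 5 + 6 I^{2}$)
$r v{\left(7,0 \right)} - 12 = 64 \left(5 + 6 \cdot 0^{2}\right) - 12 = 64 \left(5 + 6 \cdot 0\right) - 12 = 64 \left(5 + 0\right) - 12 = 64 \cdot 5 - 12 = 320 - 12 = 308$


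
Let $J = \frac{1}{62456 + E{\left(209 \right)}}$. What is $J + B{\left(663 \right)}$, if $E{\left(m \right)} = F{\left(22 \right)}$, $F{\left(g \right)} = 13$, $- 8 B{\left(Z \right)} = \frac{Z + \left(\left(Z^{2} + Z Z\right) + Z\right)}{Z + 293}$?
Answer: $- \frac{3437606123}{29860182} \approx -115.12$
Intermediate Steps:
$B{\left(Z \right)} = - \frac{2 Z + 2 Z^{2}}{8 \left(293 + Z\right)}$ ($B{\left(Z \right)} = - \frac{\left(Z + \left(\left(Z^{2} + Z Z\right) + Z\right)\right) \frac{1}{Z + 293}}{8} = - \frac{\left(Z + \left(\left(Z^{2} + Z^{2}\right) + Z\right)\right) \frac{1}{293 + Z}}{8} = - \frac{\left(Z + \left(2 Z^{2} + Z\right)\right) \frac{1}{293 + Z}}{8} = - \frac{\left(Z + \left(Z + 2 Z^{2}\right)\right) \frac{1}{293 + Z}}{8} = - \frac{\left(2 Z + 2 Z^{2}\right) \frac{1}{293 + Z}}{8} = - \frac{\frac{1}{293 + Z} \left(2 Z + 2 Z^{2}\right)}{8} = - \frac{2 Z + 2 Z^{2}}{8 \left(293 + Z\right)}$)
$E{\left(m \right)} = 13$
$J = \frac{1}{62469}$ ($J = \frac{1}{62456 + 13} = \frac{1}{62469} \approx 1.6008 \cdot 10^{-5}$)
$J + B{\left(663 \right)} = \frac{1}{62469} - \frac{663 \left(1 + 663\right)}{1172 + 4 \cdot 663} = \frac{1}{62469} - 663 \frac{1}{1172 + 2652} \cdot 664 = \frac{1}{62469} - 663 \cdot \frac{1}{3824} \cdot 664 = \frac{1}{62469} - \frac{55029}{478} = - \frac{3437606123}{29860182}$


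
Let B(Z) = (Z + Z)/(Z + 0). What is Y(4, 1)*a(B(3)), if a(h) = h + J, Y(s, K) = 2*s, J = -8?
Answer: -48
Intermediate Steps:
B(Z) = 2 (B(Z) = (2*Z)/Z = 2)
a(h) = -8 + h (a(h) = h - 8 = -8 + h)
Y(4, 1)*a(B(3)) = (2*4)*(-8 + 2) = 8*(-6) = -48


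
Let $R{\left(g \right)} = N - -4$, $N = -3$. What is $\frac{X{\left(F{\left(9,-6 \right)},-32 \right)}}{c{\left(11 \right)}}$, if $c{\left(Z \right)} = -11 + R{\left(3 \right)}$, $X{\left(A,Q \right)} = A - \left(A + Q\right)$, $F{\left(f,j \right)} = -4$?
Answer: $- \frac{16}{5} \approx -3.2$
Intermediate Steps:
$R{\left(g \right)} = 1$ ($R{\left(g \right)} = -3 - -4 = -3 + 4 = 1$)
$X{\left(A,Q \right)} = - Q$ ($X{\left(A,Q \right)} = A - \left(A + Q\right) = - Q$)
$c{\left(Z \right)} = -10$ ($c{\left(Z \right)} = -11 + 1 = -10$)
$\frac{X{\left(F{\left(9,-6 \right)},-32 \right)}}{c{\left(11 \right)}} = \frac{\left(-1\right) \left(-32\right)}{-10} = 32 \left(- \frac{1}{10}\right) = - \frac{16}{5}$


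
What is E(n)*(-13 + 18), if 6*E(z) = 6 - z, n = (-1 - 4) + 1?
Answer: 25/3 ≈ 8.3333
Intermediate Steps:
n = -4 (n = -5 + 1 = -4)
E(z) = 1 - z/6 (E(z) = (6 - z)/6 = 1 - z/6)
E(n)*(-13 + 18) = (1 - 1/6*(-4))*(-13 + 18) = (1 + 2/3)*5 = (5/3)*5 = 25/3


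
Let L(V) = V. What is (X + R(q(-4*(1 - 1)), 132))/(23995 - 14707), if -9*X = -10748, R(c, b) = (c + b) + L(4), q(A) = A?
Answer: 2993/20898 ≈ 0.14322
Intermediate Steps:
R(c, b) = 4 + b + c (R(c, b) = (c + b) + 4 = (b + c) + 4 = 4 + b + c)
X = 10748/9 (X = -⅑*(-10748) = 10748/9 ≈ 1194.2)
(X + R(q(-4*(1 - 1)), 132))/(23995 - 14707) = (10748/9 + (4 + 132 - 4*(1 - 1)))/(23995 - 14707) = (10748/9 + (4 + 132 - 4*0))/9288 = (10748/9 + (4 + 132 + 0))*(1/9288) = (10748/9 + 136)*(1/9288) = (11972/9)*(1/9288) = 2993/20898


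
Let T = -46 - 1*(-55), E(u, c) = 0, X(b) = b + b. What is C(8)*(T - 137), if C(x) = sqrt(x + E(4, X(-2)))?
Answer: -256*sqrt(2) ≈ -362.04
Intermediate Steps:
X(b) = 2*b
C(x) = sqrt(x) (C(x) = sqrt(x + 0) = sqrt(x))
T = 9 (T = -46 + 55 = 9)
C(8)*(T - 137) = sqrt(8)*(9 - 137) = (2*sqrt(2))*(-128) = -256*sqrt(2)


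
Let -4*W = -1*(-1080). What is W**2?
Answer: 72900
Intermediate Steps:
W = -270 (W = -(-1)*(-1080)/4 = -1/4*1080 = -270)
W**2 = (-270)**2 = 72900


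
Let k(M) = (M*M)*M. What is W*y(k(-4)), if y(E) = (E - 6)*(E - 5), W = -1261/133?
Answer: -870090/19 ≈ -45794.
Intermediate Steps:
k(M) = M**3 (k(M) = M**2*M = M**3)
W = -1261/133 (W = -1261*1/133 = -1261/133 ≈ -9.4812)
y(E) = (-6 + E)*(-5 + E)
W*y(k(-4)) = -1261*(30 + ((-4)**3)**2 - 11*(-4)**3)/133 = -1261*(30 + (-64)**2 - 11*(-64))/133 = -1261*(30 + 4096 + 704)/133 = -1261/133*4830 = -870090/19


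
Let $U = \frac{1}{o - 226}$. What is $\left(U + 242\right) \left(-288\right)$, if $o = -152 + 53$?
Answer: $- \frac{22650912}{325} \approx -69695.0$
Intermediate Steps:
$o = -99$
$U = - \frac{1}{325}$ ($U = \frac{1}{-99 - 226} = \frac{1}{-325} = - \frac{1}{325} \approx -0.0030769$)
$\left(U + 242\right) \left(-288\right) = \left(- \frac{1}{325} + 242\right) \left(-288\right) = \frac{78649}{325} \left(-288\right) = - \frac{22650912}{325}$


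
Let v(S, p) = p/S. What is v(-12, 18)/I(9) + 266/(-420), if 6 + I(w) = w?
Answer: -17/15 ≈ -1.1333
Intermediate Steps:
I(w) = -6 + w
v(-12, 18)/I(9) + 266/(-420) = (18/(-12))/(-6 + 9) + 266/(-420) = (18*(-1/12))/3 + 266*(-1/420) = -3/2*⅓ - 19/30 = -½ - 19/30 = -17/15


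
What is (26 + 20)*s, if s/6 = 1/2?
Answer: 138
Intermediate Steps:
s = 3 (s = 6/2 = 6*(1/2) = 3)
(26 + 20)*s = (26 + 20)*3 = 46*3 = 138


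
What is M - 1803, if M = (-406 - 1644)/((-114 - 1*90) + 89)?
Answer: -41059/23 ≈ -1785.2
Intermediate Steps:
M = 410/23 (M = -2050/((-114 - 90) + 89) = -2050/(-204 + 89) = -2050/(-115) = -2050*(-1/115) = 410/23 ≈ 17.826)
M - 1803 = 410/23 - 1803 = -41059/23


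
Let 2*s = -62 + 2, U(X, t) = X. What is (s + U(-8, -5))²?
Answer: 1444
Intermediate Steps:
s = -30 (s = (-62 + 2)/2 = (½)*(-60) = -30)
(s + U(-8, -5))² = (-30 - 8)² = (-38)² = 1444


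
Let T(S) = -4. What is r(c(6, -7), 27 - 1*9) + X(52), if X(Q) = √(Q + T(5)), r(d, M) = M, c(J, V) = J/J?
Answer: 18 + 4*√3 ≈ 24.928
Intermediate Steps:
c(J, V) = 1
X(Q) = √(-4 + Q) (X(Q) = √(Q - 4) = √(-4 + Q))
r(c(6, -7), 27 - 1*9) + X(52) = (27 - 1*9) + √(-4 + 52) = (27 - 9) + √48 = 18 + 4*√3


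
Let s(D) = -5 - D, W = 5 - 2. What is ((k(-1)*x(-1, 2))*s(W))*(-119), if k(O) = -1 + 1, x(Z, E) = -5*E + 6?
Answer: 0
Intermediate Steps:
x(Z, E) = 6 - 5*E
k(O) = 0
W = 3
((k(-1)*x(-1, 2))*s(W))*(-119) = ((0*(6 - 5*2))*(-5 - 1*3))*(-119) = ((0*(6 - 10))*(-5 - 3))*(-119) = ((0*(-4))*(-8))*(-119) = (0*(-8))*(-119) = 0*(-119) = 0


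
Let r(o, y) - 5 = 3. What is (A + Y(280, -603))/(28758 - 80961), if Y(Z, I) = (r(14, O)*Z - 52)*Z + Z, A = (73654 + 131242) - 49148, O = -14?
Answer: -768668/52203 ≈ -14.725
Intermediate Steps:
r(o, y) = 8 (r(o, y) = 5 + 3 = 8)
A = 155748 (A = 204896 - 49148 = 155748)
Y(Z, I) = Z + Z*(-52 + 8*Z) (Y(Z, I) = (8*Z - 52)*Z + Z = (-52 + 8*Z)*Z + Z = Z*(-52 + 8*Z) + Z = Z + Z*(-52 + 8*Z))
(A + Y(280, -603))/(28758 - 80961) = (155748 + 280*(-51 + 8*280))/(28758 - 80961) = (155748 + 280*(-51 + 2240))/(-52203) = (155748 + 280*2189)*(-1/52203) = (155748 + 612920)*(-1/52203) = 768668*(-1/52203) = -768668/52203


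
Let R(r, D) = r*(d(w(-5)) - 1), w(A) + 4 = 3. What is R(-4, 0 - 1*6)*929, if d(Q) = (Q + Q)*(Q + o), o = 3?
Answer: 18580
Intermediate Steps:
w(A) = -1 (w(A) = -4 + 3 = -1)
d(Q) = 2*Q*(3 + Q) (d(Q) = (Q + Q)*(Q + 3) = (2*Q)*(3 + Q) = 2*Q*(3 + Q))
R(r, D) = -5*r (R(r, D) = r*(2*(-1)*(3 - 1) - 1) = r*(2*(-1)*2 - 1) = r*(-4 - 1) = r*(-5) = -5*r)
R(-4, 0 - 1*6)*929 = -5*(-4)*929 = 20*929 = 18580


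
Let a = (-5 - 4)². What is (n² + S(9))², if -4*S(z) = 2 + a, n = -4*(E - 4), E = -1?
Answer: 2301289/16 ≈ 1.4383e+5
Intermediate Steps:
n = 20 (n = -4*(-1 - 4) = -4*(-5) = 20)
a = 81 (a = (-9)² = 81)
S(z) = -83/4 (S(z) = -(2 + 81)/4 = -¼*83 = -83/4)
(n² + S(9))² = (20² - 83/4)² = (400 - 83/4)² = (1517/4)² = 2301289/16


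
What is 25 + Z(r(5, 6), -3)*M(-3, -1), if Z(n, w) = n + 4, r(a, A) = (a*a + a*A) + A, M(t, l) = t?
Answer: -170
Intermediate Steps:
r(a, A) = A + a² + A*a (r(a, A) = (a² + A*a) + A = A + a² + A*a)
Z(n, w) = 4 + n
25 + Z(r(5, 6), -3)*M(-3, -1) = 25 + (4 + (6 + 5² + 6*5))*(-3) = 25 + (4 + (6 + 25 + 30))*(-3) = 25 + (4 + 61)*(-3) = 25 + 65*(-3) = 25 - 195 = -170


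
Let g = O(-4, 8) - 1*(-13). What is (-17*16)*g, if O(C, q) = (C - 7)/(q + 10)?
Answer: -30328/9 ≈ -3369.8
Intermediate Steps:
O(C, q) = (-7 + C)/(10 + q)
g = 223/18 (g = (-7 - 4)/(10 + 8) - 1*(-13) = -11/18 + 13 = 223/18 ≈ 12.389)
(-17*16)*g = -17*16*(223/18) = -272*223/18 = -30328/9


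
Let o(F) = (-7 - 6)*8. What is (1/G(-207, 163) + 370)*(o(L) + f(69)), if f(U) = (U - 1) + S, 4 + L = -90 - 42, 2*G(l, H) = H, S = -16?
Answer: -3136224/163 ≈ -19241.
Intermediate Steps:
G(l, H) = H/2
L = -136 (L = -4 + (-90 - 42) = -4 - 132 = -136)
o(F) = -104 (o(F) = -13*8 = -104)
f(U) = -17 + U (f(U) = (U - 1) - 16 = (-1 + U) - 16 = -17 + U)
(1/G(-207, 163) + 370)*(o(L) + f(69)) = (1/((1/2)*163) + 370)*(-104 + (-17 + 69)) = (1/(163/2) + 370)*(-104 + 52) = (2/163 + 370)*(-52) = (60312/163)*(-52) = -3136224/163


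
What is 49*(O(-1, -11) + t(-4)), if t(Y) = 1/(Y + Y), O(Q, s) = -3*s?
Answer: 12887/8 ≈ 1610.9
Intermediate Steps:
t(Y) = 1/(2*Y)
49*(O(-1, -11) + t(-4)) = 49*(-3*(-11) + (½)/(-4)) = 49*(33 + (½)*(-¼)) = 49*(33 - ⅛) = 49*(263/8) = 12887/8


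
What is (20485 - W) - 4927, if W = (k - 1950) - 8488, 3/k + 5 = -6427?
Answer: 55735425/2144 ≈ 25996.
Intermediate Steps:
k = -1/2144 (k = 3/(-5 - 6427) = 3/(-6432) = 3*(-1/6432) = -1/2144 ≈ -0.00046642)
W = -22379073/2144 (W = (-1/2144 - 1950) - 8488 = -4180801/2144 - 8488 = -22379073/2144 ≈ -10438.)
(20485 - W) - 4927 = (20485 - 1*(-22379073/2144)) - 4927 = (20485 + 22379073/2144) - 4927 = 66298913/2144 - 4927 = 55735425/2144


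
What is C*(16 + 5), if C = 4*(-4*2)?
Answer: -672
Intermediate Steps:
C = -32 (C = 4*(-8) = -32)
C*(16 + 5) = -32*(16 + 5) = -32*21 = -672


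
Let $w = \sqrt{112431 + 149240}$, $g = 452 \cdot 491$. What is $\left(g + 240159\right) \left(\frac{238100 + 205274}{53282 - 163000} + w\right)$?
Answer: $- \frac{14634223931}{7837} + 462091 \sqrt{261671} \approx 2.3451 \cdot 10^{8}$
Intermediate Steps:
$g = 221932$
$w = \sqrt{261671} \approx 511.54$
$\left(g + 240159\right) \left(\frac{238100 + 205274}{53282 - 163000} + w\right) = \left(221932 + 240159\right) \left(\frac{238100 + 205274}{53282 - 163000} + \sqrt{261671}\right) = 462091 \left(\frac{443374}{-109718} + \sqrt{261671}\right) = 462091 \left(443374 \left(- \frac{1}{109718}\right) + \sqrt{261671}\right) = 462091 \left(- \frac{221687}{54859} + \sqrt{261671}\right) = - \frac{14634223931}{7837} + 462091 \sqrt{261671}$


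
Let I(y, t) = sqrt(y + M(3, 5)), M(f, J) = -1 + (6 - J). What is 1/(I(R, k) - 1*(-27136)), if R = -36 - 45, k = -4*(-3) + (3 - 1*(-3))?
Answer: 27136/736362577 - 9*I/736362577 ≈ 3.6851e-5 - 1.2222e-8*I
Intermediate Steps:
k = 18 (k = 12 + (3 + 3) = 12 + 6 = 18)
R = -81
M(f, J) = 5 - J
I(y, t) = sqrt(y) (I(y, t) = sqrt(y + (5 - 1*5)) = sqrt(y + (5 - 5)) = sqrt(y + 0) = sqrt(y))
1/(I(R, k) - 1*(-27136)) = 1/(sqrt(-81) - 1*(-27136)) = 1/(9*I + 27136) = 1/(27136 + 9*I) = (27136 - 9*I)/736362577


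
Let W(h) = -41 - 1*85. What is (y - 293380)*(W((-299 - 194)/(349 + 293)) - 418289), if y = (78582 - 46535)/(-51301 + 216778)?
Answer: 20313048327272395/165477 ≈ 1.2275e+11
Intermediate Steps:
y = 32047/165477 ≈ 0.19366
W(h) = -126 (W(h) = -41 - 85 = -126)
(y - 293380)*(W((-299 - 194)/(349 + 293)) - 418289) = (32047/165477 - 293380)*(-126 - 418289) = -48547610213/165477*(-418415) = 20313048327272395/165477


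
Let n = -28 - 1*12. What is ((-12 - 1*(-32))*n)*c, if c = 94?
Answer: -75200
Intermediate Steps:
n = -40 (n = -28 - 12 = -40)
((-12 - 1*(-32))*n)*c = ((-12 - 1*(-32))*(-40))*94 = ((-12 + 32)*(-40))*94 = (20*(-40))*94 = -800*94 = -75200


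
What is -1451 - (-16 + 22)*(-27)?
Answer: -1289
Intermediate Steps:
-1451 - (-16 + 22)*(-27) = -1451 - 6*(-27) = -1451 - 1*(-162) = -1451 + 162 = -1289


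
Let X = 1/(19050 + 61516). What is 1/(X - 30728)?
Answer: -80566/2475632047 ≈ -3.2544e-5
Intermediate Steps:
X = 1/80566 ≈ 1.2412e-5
1/(X - 30728) = 1/(1/80566 - 30728) = 1/(-2475632047/80566) = -80566/2475632047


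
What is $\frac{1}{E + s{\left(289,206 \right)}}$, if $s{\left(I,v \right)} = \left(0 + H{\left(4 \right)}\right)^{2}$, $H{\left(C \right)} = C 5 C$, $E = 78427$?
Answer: $\frac{1}{84827} \approx 1.1789 \cdot 10^{-5}$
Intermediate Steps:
$H{\left(C \right)} = 5 C^{2}$ ($H{\left(C \right)} = 5 C C = 5 C^{2}$)
$s{\left(I,v \right)} = 6400$ ($s{\left(I,v \right)} = \left(0 + 5 \cdot 4^{2}\right)^{2} = \left(0 + 5 \cdot 16\right)^{2} = \left(0 + 80\right)^{2} = 80^{2} = 6400$)
$\frac{1}{E + s{\left(289,206 \right)}} = \frac{1}{78427 + 6400} = \frac{1}{84827}$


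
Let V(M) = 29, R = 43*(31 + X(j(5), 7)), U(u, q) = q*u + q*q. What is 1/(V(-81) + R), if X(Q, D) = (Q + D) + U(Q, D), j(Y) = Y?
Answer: 1/5490 ≈ 0.00018215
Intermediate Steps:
U(u, q) = q² + q*u (U(u, q) = q*u + q² = q² + q*u)
X(Q, D) = D + Q + D*(D + Q) (X(Q, D) = (Q + D) + D*(D + Q) = (D + Q) + D*(D + Q) = D + Q + D*(D + Q))
R = 5461 (R = 43*(31 + (7 + 5 + 7*(7 + 5))) = 43*(31 + (7 + 5 + 7*12)) = 43*(31 + (7 + 5 + 84)) = 43*(31 + 96) = 43*127 = 5461)
1/(V(-81) + R) = 1/(29 + 5461) = 1/5490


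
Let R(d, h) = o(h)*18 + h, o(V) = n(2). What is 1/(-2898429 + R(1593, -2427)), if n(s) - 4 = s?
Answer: -1/2900748 ≈ -3.4474e-7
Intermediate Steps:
n(s) = 4 + s
o(V) = 6 (o(V) = 4 + 2 = 6)
R(d, h) = 108 + h (R(d, h) = 6*18 + h = 108 + h)
1/(-2898429 + R(1593, -2427)) = 1/(-2898429 + (108 - 2427)) = 1/(-2898429 - 2319) = 1/(-2900748) = -1/2900748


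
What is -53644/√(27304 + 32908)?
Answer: -26822*√15053/15053 ≈ -218.61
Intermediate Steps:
-53644/√(27304 + 32908) = -53644*√15053/30106 = -26822*√15053/15053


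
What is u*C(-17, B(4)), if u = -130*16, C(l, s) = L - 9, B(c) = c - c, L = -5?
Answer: 29120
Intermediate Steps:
B(c) = 0
C(l, s) = -14 (C(l, s) = -5 - 9 = -14)
u = -2080
u*C(-17, B(4)) = -2080*(-14) = 29120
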